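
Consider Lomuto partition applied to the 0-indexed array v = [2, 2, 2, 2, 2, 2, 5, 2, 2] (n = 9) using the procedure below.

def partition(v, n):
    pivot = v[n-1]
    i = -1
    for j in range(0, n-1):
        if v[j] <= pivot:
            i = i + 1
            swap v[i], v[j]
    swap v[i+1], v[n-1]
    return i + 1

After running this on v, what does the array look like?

[2, 2, 2, 2, 2, 2, 2, 2, 5]

pivot=2, i=-1
j=0: 2≤2, i=0, swap(0,0) ⇒ [2, 2, 2, 2, 2, 2, 5, 2, 2]
j=1: 2≤2, i=1, swap(1,1) ⇒ [2, 2, 2, 2, 2, 2, 5, 2, 2]
j=2: 2≤2, i=2, swap(2,2) ⇒ [2, 2, 2, 2, 2, 2, 5, 2, 2]
j=3: 2≤2, i=3, swap(3,3) ⇒ [2, 2, 2, 2, 2, 2, 5, 2, 2]
j=4: 2≤2, i=4, swap(4,4) ⇒ [2, 2, 2, 2, 2, 2, 5, 2, 2]
j=5: 2≤2, i=5, swap(5,5) ⇒ [2, 2, 2, 2, 2, 2, 5, 2, 2]
j=6: 5>2, skip
j=7: 2≤2, i=6, swap(6,7) ⇒ [2, 2, 2, 2, 2, 2, 2, 5, 2]
swap(7,8) ⇒ [2, 2, 2, 2, 2, 2, 2, 2, 5]; return 7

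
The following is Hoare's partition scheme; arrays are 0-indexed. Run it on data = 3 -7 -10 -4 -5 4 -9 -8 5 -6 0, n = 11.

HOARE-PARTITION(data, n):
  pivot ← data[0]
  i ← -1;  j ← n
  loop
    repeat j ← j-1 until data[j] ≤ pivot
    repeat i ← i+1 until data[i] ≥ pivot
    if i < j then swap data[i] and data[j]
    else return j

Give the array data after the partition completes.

pivot=3
j stops at 10 (0), i stops at 0 (3); swap ⇒ 0 -7 -10 -4 -5 4 -9 -8 5 -6 3
j stops at 9 (-6), i stops at 5 (4); swap ⇒ 0 -7 -10 -4 -5 -6 -9 -8 5 4 3
j stops at 7, i stops at 8; i≥j ⇒ return 7. data=0 -7 -10 -4 -5 -6 -9 -8 5 4 3

0 -7 -10 -4 -5 -6 -9 -8 5 4 3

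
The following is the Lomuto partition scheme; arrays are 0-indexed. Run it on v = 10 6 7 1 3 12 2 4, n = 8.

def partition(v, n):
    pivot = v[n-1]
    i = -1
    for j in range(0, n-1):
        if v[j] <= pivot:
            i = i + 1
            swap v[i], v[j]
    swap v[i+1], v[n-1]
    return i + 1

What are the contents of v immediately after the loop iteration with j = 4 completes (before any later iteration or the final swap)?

1 3 7 10 6 12 2 4

pivot = v[7] = 4; i = -1
j=0: v[0]=10 > 4 → no swap
j=1: v[1]=6 > 4 → no swap
j=2: v[2]=7 > 4 → no swap
j=3: v[3]=1 ≤ 4 → i=0, swap v[0],v[3] → 1 6 7 10 3 12 2 4
j=4: v[4]=3 ≤ 4 → i=1, swap v[1],v[4] → 1 3 7 10 6 12 2 4
(after j=4) v = 1 3 7 10 6 12 2 4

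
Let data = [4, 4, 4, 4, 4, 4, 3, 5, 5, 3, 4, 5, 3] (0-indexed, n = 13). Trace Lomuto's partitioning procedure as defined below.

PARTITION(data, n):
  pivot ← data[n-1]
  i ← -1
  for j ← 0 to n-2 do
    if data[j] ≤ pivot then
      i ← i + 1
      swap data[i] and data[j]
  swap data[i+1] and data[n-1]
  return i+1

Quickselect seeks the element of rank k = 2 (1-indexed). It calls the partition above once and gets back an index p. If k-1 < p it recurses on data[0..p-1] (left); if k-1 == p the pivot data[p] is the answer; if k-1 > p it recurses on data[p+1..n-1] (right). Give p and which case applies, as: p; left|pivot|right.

pivot=3, i=-1
j=0: 4>3, skip
j=1: 4>3, skip
j=2: 4>3, skip
j=3: 4>3, skip
j=4: 4>3, skip
j=5: 4>3, skip
j=6: 3≤3, i=0, swap(0,6) ⇒ [3, 4, 4, 4, 4, 4, 4, 5, 5, 3, 4, 5, 3]
j=7: 5>3, skip
j=8: 5>3, skip
j=9: 3≤3, i=1, swap(1,9) ⇒ [3, 3, 4, 4, 4, 4, 4, 5, 5, 4, 4, 5, 3]
j=10: 4>3, skip
j=11: 5>3, skip
swap(2,12) ⇒ [3, 3, 3, 4, 4, 4, 4, 5, 5, 4, 4, 5, 4]; return 2
p = 2; k-1 = 1 < 2 ⇒ left

2; left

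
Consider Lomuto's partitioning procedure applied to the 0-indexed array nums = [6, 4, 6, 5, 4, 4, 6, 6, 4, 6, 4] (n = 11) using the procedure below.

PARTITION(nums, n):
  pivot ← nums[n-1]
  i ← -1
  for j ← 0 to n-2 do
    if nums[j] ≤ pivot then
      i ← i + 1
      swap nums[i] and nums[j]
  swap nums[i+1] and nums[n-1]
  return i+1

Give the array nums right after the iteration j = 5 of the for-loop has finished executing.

pivot=4, i=-1
j=0: 6>4, skip
j=1: 4≤4, i=0, swap(0,1) ⇒ [4, 6, 6, 5, 4, 4, 6, 6, 4, 6, 4]
j=2: 6>4, skip
j=3: 5>4, skip
j=4: 4≤4, i=1, swap(1,4) ⇒ [4, 4, 6, 5, 6, 4, 6, 6, 4, 6, 4]
j=5: 4≤4, i=2, swap(2,5) ⇒ [4, 4, 4, 5, 6, 6, 6, 6, 4, 6, 4]
(after j=5) nums = [4, 4, 4, 5, 6, 6, 6, 6, 4, 6, 4]

[4, 4, 4, 5, 6, 6, 6, 6, 4, 6, 4]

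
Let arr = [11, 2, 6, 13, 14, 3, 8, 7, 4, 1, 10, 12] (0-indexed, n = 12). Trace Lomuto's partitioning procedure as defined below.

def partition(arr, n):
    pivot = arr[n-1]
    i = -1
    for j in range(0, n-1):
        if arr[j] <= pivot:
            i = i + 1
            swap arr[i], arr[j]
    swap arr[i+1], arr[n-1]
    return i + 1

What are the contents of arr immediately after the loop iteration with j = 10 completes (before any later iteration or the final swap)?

[11, 2, 6, 3, 8, 7, 4, 1, 10, 13, 14, 12]

pivot=12, i=-1
j=0: 11≤12, i=0, swap(0,0) ⇒ [11, 2, 6, 13, 14, 3, 8, 7, 4, 1, 10, 12]
j=1: 2≤12, i=1, swap(1,1) ⇒ [11, 2, 6, 13, 14, 3, 8, 7, 4, 1, 10, 12]
j=2: 6≤12, i=2, swap(2,2) ⇒ [11, 2, 6, 13, 14, 3, 8, 7, 4, 1, 10, 12]
j=3: 13>12, skip
j=4: 14>12, skip
j=5: 3≤12, i=3, swap(3,5) ⇒ [11, 2, 6, 3, 14, 13, 8, 7, 4, 1, 10, 12]
j=6: 8≤12, i=4, swap(4,6) ⇒ [11, 2, 6, 3, 8, 13, 14, 7, 4, 1, 10, 12]
j=7: 7≤12, i=5, swap(5,7) ⇒ [11, 2, 6, 3, 8, 7, 14, 13, 4, 1, 10, 12]
j=8: 4≤12, i=6, swap(6,8) ⇒ [11, 2, 6, 3, 8, 7, 4, 13, 14, 1, 10, 12]
j=9: 1≤12, i=7, swap(7,9) ⇒ [11, 2, 6, 3, 8, 7, 4, 1, 14, 13, 10, 12]
j=10: 10≤12, i=8, swap(8,10) ⇒ [11, 2, 6, 3, 8, 7, 4, 1, 10, 13, 14, 12]
(after j=10) arr = [11, 2, 6, 3, 8, 7, 4, 1, 10, 13, 14, 12]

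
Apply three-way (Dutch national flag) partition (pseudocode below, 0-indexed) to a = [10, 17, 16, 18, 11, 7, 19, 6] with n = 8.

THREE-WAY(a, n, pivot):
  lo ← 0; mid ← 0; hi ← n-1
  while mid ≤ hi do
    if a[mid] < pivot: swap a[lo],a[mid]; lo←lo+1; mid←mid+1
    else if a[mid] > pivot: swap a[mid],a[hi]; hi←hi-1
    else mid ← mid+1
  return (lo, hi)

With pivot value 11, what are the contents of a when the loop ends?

[10, 6, 7, 11, 18, 19, 16, 17]

lo=0 mid=0 hi=7
10<11: swap(0,0), lo=1 mid=1 ⇒ [10, 17, 16, 18, 11, 7, 19, 6]
17>11: swap(1,7), hi=6 ⇒ [10, 6, 16, 18, 11, 7, 19, 17]
6<11: swap(1,1), lo=2 mid=2 ⇒ [10, 6, 16, 18, 11, 7, 19, 17]
16>11: swap(2,6), hi=5 ⇒ [10, 6, 19, 18, 11, 7, 16, 17]
19>11: swap(2,5), hi=4 ⇒ [10, 6, 7, 18, 11, 19, 16, 17]
7<11: swap(2,2), lo=3 mid=3 ⇒ [10, 6, 7, 18, 11, 19, 16, 17]
18>11: swap(3,4), hi=3 ⇒ [10, 6, 7, 11, 18, 19, 16, 17]
11=11: mid=4
done. lo=3 hi=3; a=[10, 6, 7, 11, 18, 19, 16, 17]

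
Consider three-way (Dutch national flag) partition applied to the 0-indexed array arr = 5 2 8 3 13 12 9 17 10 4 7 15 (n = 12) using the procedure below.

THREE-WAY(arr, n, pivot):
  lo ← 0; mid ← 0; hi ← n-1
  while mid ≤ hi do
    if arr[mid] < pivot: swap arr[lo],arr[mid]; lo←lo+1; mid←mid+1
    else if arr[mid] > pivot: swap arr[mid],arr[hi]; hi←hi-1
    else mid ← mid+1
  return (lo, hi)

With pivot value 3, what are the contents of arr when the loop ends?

pivot = 3; lo=0, mid=0, hi=11
arr[mid]=5>3: swap arr[0],arr[11]; hi=10 → 15 2 8 3 13 12 9 17 10 4 7 5
arr[mid]=15>3: swap arr[0],arr[10]; hi=9 → 7 2 8 3 13 12 9 17 10 4 15 5
arr[mid]=7>3: swap arr[0],arr[9]; hi=8 → 4 2 8 3 13 12 9 17 10 7 15 5
arr[mid]=4>3: swap arr[0],arr[8]; hi=7 → 10 2 8 3 13 12 9 17 4 7 15 5
arr[mid]=10>3: swap arr[0],arr[7]; hi=6 → 17 2 8 3 13 12 9 10 4 7 15 5
arr[mid]=17>3: swap arr[0],arr[6]; hi=5 → 9 2 8 3 13 12 17 10 4 7 15 5
arr[mid]=9>3: swap arr[0],arr[5]; hi=4 → 12 2 8 3 13 9 17 10 4 7 15 5
arr[mid]=12>3: swap arr[0],arr[4]; hi=3 → 13 2 8 3 12 9 17 10 4 7 15 5
arr[mid]=13>3: swap arr[0],arr[3]; hi=2 → 3 2 8 13 12 9 17 10 4 7 15 5
arr[mid]=3=3: mid=1
arr[mid]=2<3: swap arr[0],arr[1]; lo=1,mid=2 → 2 3 8 13 12 9 17 10 4 7 15 5
arr[mid]=8>3: swap arr[2],arr[2]; hi=1 → 2 3 8 13 12 9 17 10 4 7 15 5
end: lo=1, hi=1; arr = 2 3 8 13 12 9 17 10 4 7 15 5

2 3 8 13 12 9 17 10 4 7 15 5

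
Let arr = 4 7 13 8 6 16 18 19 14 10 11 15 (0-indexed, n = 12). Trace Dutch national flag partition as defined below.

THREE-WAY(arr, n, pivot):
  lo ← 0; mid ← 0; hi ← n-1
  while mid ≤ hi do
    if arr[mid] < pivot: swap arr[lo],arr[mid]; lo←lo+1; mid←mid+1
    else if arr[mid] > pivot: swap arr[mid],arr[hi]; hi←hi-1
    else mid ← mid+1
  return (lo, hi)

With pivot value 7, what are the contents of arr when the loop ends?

4 6 7 8 16 18 19 14 10 11 15 13

pivot = 7; lo=0, mid=0, hi=11
arr[mid]=4<7: swap arr[0],arr[0]; lo=1,mid=1 → 4 7 13 8 6 16 18 19 14 10 11 15
arr[mid]=7=7: mid=2
arr[mid]=13>7: swap arr[2],arr[11]; hi=10 → 4 7 15 8 6 16 18 19 14 10 11 13
arr[mid]=15>7: swap arr[2],arr[10]; hi=9 → 4 7 11 8 6 16 18 19 14 10 15 13
arr[mid]=11>7: swap arr[2],arr[9]; hi=8 → 4 7 10 8 6 16 18 19 14 11 15 13
arr[mid]=10>7: swap arr[2],arr[8]; hi=7 → 4 7 14 8 6 16 18 19 10 11 15 13
arr[mid]=14>7: swap arr[2],arr[7]; hi=6 → 4 7 19 8 6 16 18 14 10 11 15 13
arr[mid]=19>7: swap arr[2],arr[6]; hi=5 → 4 7 18 8 6 16 19 14 10 11 15 13
arr[mid]=18>7: swap arr[2],arr[5]; hi=4 → 4 7 16 8 6 18 19 14 10 11 15 13
arr[mid]=16>7: swap arr[2],arr[4]; hi=3 → 4 7 6 8 16 18 19 14 10 11 15 13
arr[mid]=6<7: swap arr[1],arr[2]; lo=2,mid=3 → 4 6 7 8 16 18 19 14 10 11 15 13
arr[mid]=8>7: swap arr[3],arr[3]; hi=2 → 4 6 7 8 16 18 19 14 10 11 15 13
end: lo=2, hi=2; arr = 4 6 7 8 16 18 19 14 10 11 15 13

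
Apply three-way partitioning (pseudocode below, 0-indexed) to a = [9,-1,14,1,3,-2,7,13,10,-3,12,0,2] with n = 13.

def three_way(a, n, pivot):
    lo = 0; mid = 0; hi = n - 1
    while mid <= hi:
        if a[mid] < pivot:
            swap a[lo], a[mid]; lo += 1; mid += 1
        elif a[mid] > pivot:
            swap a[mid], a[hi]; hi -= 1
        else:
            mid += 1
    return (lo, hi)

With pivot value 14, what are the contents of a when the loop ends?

pivot = 14; lo=0, mid=0, hi=12
a[mid]=9<14: swap a[0],a[0]; lo=1,mid=1 → [9,-1,14,1,3,-2,7,13,10,-3,12,0,2]
a[mid]=-1<14: swap a[1],a[1]; lo=2,mid=2 → [9,-1,14,1,3,-2,7,13,10,-3,12,0,2]
a[mid]=14=14: mid=3
a[mid]=1<14: swap a[2],a[3]; lo=3,mid=4 → [9,-1,1,14,3,-2,7,13,10,-3,12,0,2]
a[mid]=3<14: swap a[3],a[4]; lo=4,mid=5 → [9,-1,1,3,14,-2,7,13,10,-3,12,0,2]
a[mid]=-2<14: swap a[4],a[5]; lo=5,mid=6 → [9,-1,1,3,-2,14,7,13,10,-3,12,0,2]
a[mid]=7<14: swap a[5],a[6]; lo=6,mid=7 → [9,-1,1,3,-2,7,14,13,10,-3,12,0,2]
a[mid]=13<14: swap a[6],a[7]; lo=7,mid=8 → [9,-1,1,3,-2,7,13,14,10,-3,12,0,2]
a[mid]=10<14: swap a[7],a[8]; lo=8,mid=9 → [9,-1,1,3,-2,7,13,10,14,-3,12,0,2]
a[mid]=-3<14: swap a[8],a[9]; lo=9,mid=10 → [9,-1,1,3,-2,7,13,10,-3,14,12,0,2]
a[mid]=12<14: swap a[9],a[10]; lo=10,mid=11 → [9,-1,1,3,-2,7,13,10,-3,12,14,0,2]
a[mid]=0<14: swap a[10],a[11]; lo=11,mid=12 → [9,-1,1,3,-2,7,13,10,-3,12,0,14,2]
a[mid]=2<14: swap a[11],a[12]; lo=12,mid=13 → [9,-1,1,3,-2,7,13,10,-3,12,0,2,14]
end: lo=12, hi=12; a = [9,-1,1,3,-2,7,13,10,-3,12,0,2,14]

[9,-1,1,3,-2,7,13,10,-3,12,0,2,14]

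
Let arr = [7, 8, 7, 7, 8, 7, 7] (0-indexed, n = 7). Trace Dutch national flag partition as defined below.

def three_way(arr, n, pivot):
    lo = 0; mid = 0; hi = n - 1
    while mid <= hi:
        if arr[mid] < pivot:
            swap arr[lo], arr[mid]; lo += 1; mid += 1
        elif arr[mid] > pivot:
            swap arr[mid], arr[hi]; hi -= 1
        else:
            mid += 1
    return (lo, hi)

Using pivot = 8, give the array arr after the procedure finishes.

lo=0 mid=0 hi=6
7<8: swap(0,0), lo=1 mid=1 ⇒ [7, 8, 7, 7, 8, 7, 7]
8=8: mid=2
7<8: swap(1,2), lo=2 mid=3 ⇒ [7, 7, 8, 7, 8, 7, 7]
7<8: swap(2,3), lo=3 mid=4 ⇒ [7, 7, 7, 8, 8, 7, 7]
8=8: mid=5
7<8: swap(3,5), lo=4 mid=6 ⇒ [7, 7, 7, 7, 8, 8, 7]
7<8: swap(4,6), lo=5 mid=7 ⇒ [7, 7, 7, 7, 7, 8, 8]
done. lo=5 hi=6; arr=[7, 7, 7, 7, 7, 8, 8]

[7, 7, 7, 7, 7, 8, 8]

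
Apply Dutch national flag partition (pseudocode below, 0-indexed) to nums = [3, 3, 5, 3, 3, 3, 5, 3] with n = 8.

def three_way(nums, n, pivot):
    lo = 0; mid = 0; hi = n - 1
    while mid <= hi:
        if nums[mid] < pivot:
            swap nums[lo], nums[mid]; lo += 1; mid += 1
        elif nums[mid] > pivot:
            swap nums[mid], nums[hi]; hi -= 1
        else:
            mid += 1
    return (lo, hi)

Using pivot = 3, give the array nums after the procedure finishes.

pivot = 3; lo=0, mid=0, hi=7
nums[mid]=3=3: mid=1
nums[mid]=3=3: mid=2
nums[mid]=5>3: swap nums[2],nums[7]; hi=6 → [3, 3, 3, 3, 3, 3, 5, 5]
nums[mid]=3=3: mid=3
nums[mid]=3=3: mid=4
nums[mid]=3=3: mid=5
nums[mid]=3=3: mid=6
nums[mid]=5>3: swap nums[6],nums[6]; hi=5 → [3, 3, 3, 3, 3, 3, 5, 5]
end: lo=0, hi=5; nums = [3, 3, 3, 3, 3, 3, 5, 5]

[3, 3, 3, 3, 3, 3, 5, 5]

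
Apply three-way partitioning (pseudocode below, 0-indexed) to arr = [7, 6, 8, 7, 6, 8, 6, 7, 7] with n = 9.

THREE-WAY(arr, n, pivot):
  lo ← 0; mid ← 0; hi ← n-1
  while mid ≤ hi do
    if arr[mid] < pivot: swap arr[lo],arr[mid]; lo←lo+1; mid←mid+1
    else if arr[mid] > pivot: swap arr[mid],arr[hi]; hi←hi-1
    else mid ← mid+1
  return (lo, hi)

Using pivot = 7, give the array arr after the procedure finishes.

pivot = 7; lo=0, mid=0, hi=8
arr[mid]=7=7: mid=1
arr[mid]=6<7: swap arr[0],arr[1]; lo=1,mid=2 → [6, 7, 8, 7, 6, 8, 6, 7, 7]
arr[mid]=8>7: swap arr[2],arr[8]; hi=7 → [6, 7, 7, 7, 6, 8, 6, 7, 8]
arr[mid]=7=7: mid=3
arr[mid]=7=7: mid=4
arr[mid]=6<7: swap arr[1],arr[4]; lo=2,mid=5 → [6, 6, 7, 7, 7, 8, 6, 7, 8]
arr[mid]=8>7: swap arr[5],arr[7]; hi=6 → [6, 6, 7, 7, 7, 7, 6, 8, 8]
arr[mid]=7=7: mid=6
arr[mid]=6<7: swap arr[2],arr[6]; lo=3,mid=7 → [6, 6, 6, 7, 7, 7, 7, 8, 8]
end: lo=3, hi=6; arr = [6, 6, 6, 7, 7, 7, 7, 8, 8]

[6, 6, 6, 7, 7, 7, 7, 8, 8]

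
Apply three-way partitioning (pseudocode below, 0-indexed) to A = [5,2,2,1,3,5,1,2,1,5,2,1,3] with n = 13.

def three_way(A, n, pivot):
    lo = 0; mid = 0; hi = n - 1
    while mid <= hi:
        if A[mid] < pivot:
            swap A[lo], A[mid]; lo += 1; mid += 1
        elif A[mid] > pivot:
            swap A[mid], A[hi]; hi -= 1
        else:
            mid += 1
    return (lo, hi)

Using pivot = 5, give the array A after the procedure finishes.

pivot = 5; lo=0, mid=0, hi=12
A[mid]=5=5: mid=1
A[mid]=2<5: swap A[0],A[1]; lo=1,mid=2 → [2,5,2,1,3,5,1,2,1,5,2,1,3]
A[mid]=2<5: swap A[1],A[2]; lo=2,mid=3 → [2,2,5,1,3,5,1,2,1,5,2,1,3]
A[mid]=1<5: swap A[2],A[3]; lo=3,mid=4 → [2,2,1,5,3,5,1,2,1,5,2,1,3]
A[mid]=3<5: swap A[3],A[4]; lo=4,mid=5 → [2,2,1,3,5,5,1,2,1,5,2,1,3]
A[mid]=5=5: mid=6
A[mid]=1<5: swap A[4],A[6]; lo=5,mid=7 → [2,2,1,3,1,5,5,2,1,5,2,1,3]
A[mid]=2<5: swap A[5],A[7]; lo=6,mid=8 → [2,2,1,3,1,2,5,5,1,5,2,1,3]
A[mid]=1<5: swap A[6],A[8]; lo=7,mid=9 → [2,2,1,3,1,2,1,5,5,5,2,1,3]
A[mid]=5=5: mid=10
A[mid]=2<5: swap A[7],A[10]; lo=8,mid=11 → [2,2,1,3,1,2,1,2,5,5,5,1,3]
A[mid]=1<5: swap A[8],A[11]; lo=9,mid=12 → [2,2,1,3,1,2,1,2,1,5,5,5,3]
A[mid]=3<5: swap A[9],A[12]; lo=10,mid=13 → [2,2,1,3,1,2,1,2,1,3,5,5,5]
end: lo=10, hi=12; A = [2,2,1,3,1,2,1,2,1,3,5,5,5]

[2,2,1,3,1,2,1,2,1,3,5,5,5]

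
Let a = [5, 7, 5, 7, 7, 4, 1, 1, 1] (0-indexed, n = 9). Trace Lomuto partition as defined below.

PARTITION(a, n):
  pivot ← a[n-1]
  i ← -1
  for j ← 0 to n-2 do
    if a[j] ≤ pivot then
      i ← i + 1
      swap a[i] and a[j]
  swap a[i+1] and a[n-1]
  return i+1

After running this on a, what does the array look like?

[1, 1, 1, 7, 7, 4, 5, 7, 5]

pivot=1, i=-1
j=0: 5>1, skip
j=1: 7>1, skip
j=2: 5>1, skip
j=3: 7>1, skip
j=4: 7>1, skip
j=5: 4>1, skip
j=6: 1≤1, i=0, swap(0,6) ⇒ [1, 7, 5, 7, 7, 4, 5, 1, 1]
j=7: 1≤1, i=1, swap(1,7) ⇒ [1, 1, 5, 7, 7, 4, 5, 7, 1]
swap(2,8) ⇒ [1, 1, 1, 7, 7, 4, 5, 7, 5]; return 2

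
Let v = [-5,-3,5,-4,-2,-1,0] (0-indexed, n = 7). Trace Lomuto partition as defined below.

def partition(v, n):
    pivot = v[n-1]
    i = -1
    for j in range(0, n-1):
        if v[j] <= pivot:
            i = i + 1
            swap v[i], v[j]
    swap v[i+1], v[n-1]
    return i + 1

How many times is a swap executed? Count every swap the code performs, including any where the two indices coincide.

pivot = v[6] = 0; i = -1
j=0: v[0]=-5 ≤ 0 → i=0, swap v[0],v[0] (no change) → [-5,-3,5,-4,-2,-1,0]
j=1: v[1]=-3 ≤ 0 → i=1, swap v[1],v[1] (no change) → [-5,-3,5,-4,-2,-1,0]
j=2: v[2]=5 > 0 → no swap
j=3: v[3]=-4 ≤ 0 → i=2, swap v[2],v[3] → [-5,-3,-4,5,-2,-1,0]
j=4: v[4]=-2 ≤ 0 → i=3, swap v[3],v[4] → [-5,-3,-4,-2,5,-1,0]
j=5: v[5]=-1 ≤ 0 → i=4, swap v[4],v[5] → [-5,-3,-4,-2,-1,5,0]
final swap v[5],v[6] → [-5,-3,-4,-2,-1,0,5]; return 5

6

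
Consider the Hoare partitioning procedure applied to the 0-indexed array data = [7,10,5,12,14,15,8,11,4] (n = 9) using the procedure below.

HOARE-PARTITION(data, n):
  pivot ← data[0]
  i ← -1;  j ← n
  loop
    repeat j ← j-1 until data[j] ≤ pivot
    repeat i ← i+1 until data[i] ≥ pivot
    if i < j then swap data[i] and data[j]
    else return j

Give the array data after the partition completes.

pivot = data[0] = 7; i = -1, j = 9
j→8 (data[8]=4≤7), i→0 (data[0]=7≥7); i<j, swap → [4,10,5,12,14,15,8,11,7]
j→2 (data[2]=5≤7), i→1 (data[1]=10≥7); i<j, swap → [4,5,10,12,14,15,8,11,7]
j→1, i→2; i≥j, return j=1. data = [4,5,10,12,14,15,8,11,7]

[4,5,10,12,14,15,8,11,7]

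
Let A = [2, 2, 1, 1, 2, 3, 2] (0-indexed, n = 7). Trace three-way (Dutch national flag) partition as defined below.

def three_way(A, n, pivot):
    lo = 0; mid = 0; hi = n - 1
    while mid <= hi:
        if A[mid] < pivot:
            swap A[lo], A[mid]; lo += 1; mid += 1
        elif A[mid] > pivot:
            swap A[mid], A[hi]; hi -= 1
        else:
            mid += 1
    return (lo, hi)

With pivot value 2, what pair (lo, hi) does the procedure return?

pivot = 2; lo=0, mid=0, hi=6
A[mid]=2=2: mid=1
A[mid]=2=2: mid=2
A[mid]=1<2: swap A[0],A[2]; lo=1,mid=3 → [1, 2, 2, 1, 2, 3, 2]
A[mid]=1<2: swap A[1],A[3]; lo=2,mid=4 → [1, 1, 2, 2, 2, 3, 2]
A[mid]=2=2: mid=5
A[mid]=3>2: swap A[5],A[6]; hi=5 → [1, 1, 2, 2, 2, 2, 3]
A[mid]=2=2: mid=6
end: lo=2, hi=5; A = [1, 1, 2, 2, 2, 2, 3]

(2, 5)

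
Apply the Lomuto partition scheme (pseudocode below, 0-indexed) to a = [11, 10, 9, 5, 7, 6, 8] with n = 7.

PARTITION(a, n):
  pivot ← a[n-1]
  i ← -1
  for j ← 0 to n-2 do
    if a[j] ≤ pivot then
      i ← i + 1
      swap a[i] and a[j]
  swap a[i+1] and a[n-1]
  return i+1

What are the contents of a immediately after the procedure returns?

pivot = a[6] = 8; i = -1
j=0: a[0]=11 > 8 → no swap
j=1: a[1]=10 > 8 → no swap
j=2: a[2]=9 > 8 → no swap
j=3: a[3]=5 ≤ 8 → i=0, swap a[0],a[3] → [5, 10, 9, 11, 7, 6, 8]
j=4: a[4]=7 ≤ 8 → i=1, swap a[1],a[4] → [5, 7, 9, 11, 10, 6, 8]
j=5: a[5]=6 ≤ 8 → i=2, swap a[2],a[5] → [5, 7, 6, 11, 10, 9, 8]
final swap a[3],a[6] → [5, 7, 6, 8, 10, 9, 11]; return 3

[5, 7, 6, 8, 10, 9, 11]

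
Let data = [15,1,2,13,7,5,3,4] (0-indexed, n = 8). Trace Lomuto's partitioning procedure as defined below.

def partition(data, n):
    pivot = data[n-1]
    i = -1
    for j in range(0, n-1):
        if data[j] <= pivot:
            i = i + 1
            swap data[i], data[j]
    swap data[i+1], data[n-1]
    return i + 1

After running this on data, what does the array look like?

pivot=4, i=-1
j=0: 15>4, skip
j=1: 1≤4, i=0, swap(0,1) ⇒ [1,15,2,13,7,5,3,4]
j=2: 2≤4, i=1, swap(1,2) ⇒ [1,2,15,13,7,5,3,4]
j=3: 13>4, skip
j=4: 7>4, skip
j=5: 5>4, skip
j=6: 3≤4, i=2, swap(2,6) ⇒ [1,2,3,13,7,5,15,4]
swap(3,7) ⇒ [1,2,3,4,7,5,15,13]; return 3

[1,2,3,4,7,5,15,13]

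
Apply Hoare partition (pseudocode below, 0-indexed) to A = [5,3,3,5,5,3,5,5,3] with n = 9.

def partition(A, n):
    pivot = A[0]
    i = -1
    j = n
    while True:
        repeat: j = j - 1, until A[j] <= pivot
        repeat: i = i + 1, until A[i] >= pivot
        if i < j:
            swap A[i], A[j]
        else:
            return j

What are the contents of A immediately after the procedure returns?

[3,3,3,5,5,3,5,5,5]

pivot=5
j stops at 8 (3), i stops at 0 (5); swap ⇒ [3,3,3,5,5,3,5,5,5]
j stops at 7 (5), i stops at 3 (5); swap ⇒ [3,3,3,5,5,3,5,5,5]
j stops at 6 (5), i stops at 4 (5); swap ⇒ [3,3,3,5,5,3,5,5,5]
j stops at 5, i stops at 6; i≥j ⇒ return 5. A=[3,3,3,5,5,3,5,5,5]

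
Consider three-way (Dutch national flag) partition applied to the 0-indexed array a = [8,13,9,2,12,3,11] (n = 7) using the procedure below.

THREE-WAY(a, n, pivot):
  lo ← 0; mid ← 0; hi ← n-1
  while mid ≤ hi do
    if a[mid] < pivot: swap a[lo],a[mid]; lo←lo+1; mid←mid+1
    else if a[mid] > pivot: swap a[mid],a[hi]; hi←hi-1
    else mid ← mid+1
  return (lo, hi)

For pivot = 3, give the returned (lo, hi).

(1, 1)

lo=0 mid=0 hi=6
8>3: swap(0,6), hi=5 ⇒ [11,13,9,2,12,3,8]
11>3: swap(0,5), hi=4 ⇒ [3,13,9,2,12,11,8]
3=3: mid=1
13>3: swap(1,4), hi=3 ⇒ [3,12,9,2,13,11,8]
12>3: swap(1,3), hi=2 ⇒ [3,2,9,12,13,11,8]
2<3: swap(0,1), lo=1 mid=2 ⇒ [2,3,9,12,13,11,8]
9>3: swap(2,2), hi=1 ⇒ [2,3,9,12,13,11,8]
done. lo=1 hi=1; a=[2,3,9,12,13,11,8]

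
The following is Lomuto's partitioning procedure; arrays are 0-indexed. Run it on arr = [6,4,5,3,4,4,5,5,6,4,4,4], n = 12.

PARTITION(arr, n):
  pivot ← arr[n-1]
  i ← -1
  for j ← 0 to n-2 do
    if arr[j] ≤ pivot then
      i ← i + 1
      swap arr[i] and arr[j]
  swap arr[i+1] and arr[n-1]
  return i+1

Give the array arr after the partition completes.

[4,3,4,4,4,4,4,5,6,5,6,5]

pivot=4, i=-1
j=0: 6>4, skip
j=1: 4≤4, i=0, swap(0,1) ⇒ [4,6,5,3,4,4,5,5,6,4,4,4]
j=2: 5>4, skip
j=3: 3≤4, i=1, swap(1,3) ⇒ [4,3,5,6,4,4,5,5,6,4,4,4]
j=4: 4≤4, i=2, swap(2,4) ⇒ [4,3,4,6,5,4,5,5,6,4,4,4]
j=5: 4≤4, i=3, swap(3,5) ⇒ [4,3,4,4,5,6,5,5,6,4,4,4]
j=6: 5>4, skip
j=7: 5>4, skip
j=8: 6>4, skip
j=9: 4≤4, i=4, swap(4,9) ⇒ [4,3,4,4,4,6,5,5,6,5,4,4]
j=10: 4≤4, i=5, swap(5,10) ⇒ [4,3,4,4,4,4,5,5,6,5,6,4]
swap(6,11) ⇒ [4,3,4,4,4,4,4,5,6,5,6,5]; return 6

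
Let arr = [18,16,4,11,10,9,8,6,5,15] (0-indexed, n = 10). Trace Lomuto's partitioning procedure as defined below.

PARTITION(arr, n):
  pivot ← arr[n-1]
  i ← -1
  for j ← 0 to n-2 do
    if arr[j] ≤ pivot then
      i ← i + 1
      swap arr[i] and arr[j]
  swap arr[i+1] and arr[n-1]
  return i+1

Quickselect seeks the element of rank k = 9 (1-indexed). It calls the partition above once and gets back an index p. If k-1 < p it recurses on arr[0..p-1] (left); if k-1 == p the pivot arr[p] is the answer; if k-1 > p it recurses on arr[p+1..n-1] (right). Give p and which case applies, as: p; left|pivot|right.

7; right

pivot = arr[9] = 15; i = -1
j=0: arr[0]=18 > 15 → no swap
j=1: arr[1]=16 > 15 → no swap
j=2: arr[2]=4 ≤ 15 → i=0, swap arr[0],arr[2] → [4,16,18,11,10,9,8,6,5,15]
j=3: arr[3]=11 ≤ 15 → i=1, swap arr[1],arr[3] → [4,11,18,16,10,9,8,6,5,15]
j=4: arr[4]=10 ≤ 15 → i=2, swap arr[2],arr[4] → [4,11,10,16,18,9,8,6,5,15]
j=5: arr[5]=9 ≤ 15 → i=3, swap arr[3],arr[5] → [4,11,10,9,18,16,8,6,5,15]
j=6: arr[6]=8 ≤ 15 → i=4, swap arr[4],arr[6] → [4,11,10,9,8,16,18,6,5,15]
j=7: arr[7]=6 ≤ 15 → i=5, swap arr[5],arr[7] → [4,11,10,9,8,6,18,16,5,15]
j=8: arr[8]=5 ≤ 15 → i=6, swap arr[6],arr[8] → [4,11,10,9,8,6,5,16,18,15]
final swap arr[7],arr[9] → [4,11,10,9,8,6,5,15,18,16]; return 7
p = 7; k-1 = 8 > 7 ⇒ right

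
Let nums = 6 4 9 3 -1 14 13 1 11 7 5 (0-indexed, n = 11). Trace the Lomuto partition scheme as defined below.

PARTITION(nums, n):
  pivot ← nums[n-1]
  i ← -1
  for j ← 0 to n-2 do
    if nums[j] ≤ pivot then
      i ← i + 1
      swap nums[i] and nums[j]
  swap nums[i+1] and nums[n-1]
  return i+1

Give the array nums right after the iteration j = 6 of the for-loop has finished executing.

pivot=5, i=-1
j=0: 6>5, skip
j=1: 4≤5, i=0, swap(0,1) ⇒ 4 6 9 3 -1 14 13 1 11 7 5
j=2: 9>5, skip
j=3: 3≤5, i=1, swap(1,3) ⇒ 4 3 9 6 -1 14 13 1 11 7 5
j=4: -1≤5, i=2, swap(2,4) ⇒ 4 3 -1 6 9 14 13 1 11 7 5
j=5: 14>5, skip
j=6: 13>5, skip
(after j=6) nums = 4 3 -1 6 9 14 13 1 11 7 5

4 3 -1 6 9 14 13 1 11 7 5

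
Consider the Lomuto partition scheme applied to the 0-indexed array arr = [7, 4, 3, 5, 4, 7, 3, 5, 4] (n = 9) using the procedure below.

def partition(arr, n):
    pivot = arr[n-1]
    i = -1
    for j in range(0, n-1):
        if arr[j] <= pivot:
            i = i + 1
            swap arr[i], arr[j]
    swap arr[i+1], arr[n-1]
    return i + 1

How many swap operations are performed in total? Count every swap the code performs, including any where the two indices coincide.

pivot = arr[8] = 4; i = -1
j=0: arr[0]=7 > 4 → no swap
j=1: arr[1]=4 ≤ 4 → i=0, swap arr[0],arr[1] → [4, 7, 3, 5, 4, 7, 3, 5, 4]
j=2: arr[2]=3 ≤ 4 → i=1, swap arr[1],arr[2] → [4, 3, 7, 5, 4, 7, 3, 5, 4]
j=3: arr[3]=5 > 4 → no swap
j=4: arr[4]=4 ≤ 4 → i=2, swap arr[2],arr[4] → [4, 3, 4, 5, 7, 7, 3, 5, 4]
j=5: arr[5]=7 > 4 → no swap
j=6: arr[6]=3 ≤ 4 → i=3, swap arr[3],arr[6] → [4, 3, 4, 3, 7, 7, 5, 5, 4]
j=7: arr[7]=5 > 4 → no swap
final swap arr[4],arr[8] → [4, 3, 4, 3, 4, 7, 5, 5, 7]; return 4

5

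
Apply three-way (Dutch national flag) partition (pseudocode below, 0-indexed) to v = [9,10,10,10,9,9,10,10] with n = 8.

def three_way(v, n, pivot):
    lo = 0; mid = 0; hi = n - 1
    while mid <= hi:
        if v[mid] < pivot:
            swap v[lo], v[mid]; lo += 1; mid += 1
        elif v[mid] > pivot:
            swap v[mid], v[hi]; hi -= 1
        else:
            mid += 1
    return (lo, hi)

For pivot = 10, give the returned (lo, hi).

pivot = 10; lo=0, mid=0, hi=7
v[mid]=9<10: swap v[0],v[0]; lo=1,mid=1 → [9,10,10,10,9,9,10,10]
v[mid]=10=10: mid=2
v[mid]=10=10: mid=3
v[mid]=10=10: mid=4
v[mid]=9<10: swap v[1],v[4]; lo=2,mid=5 → [9,9,10,10,10,9,10,10]
v[mid]=9<10: swap v[2],v[5]; lo=3,mid=6 → [9,9,9,10,10,10,10,10]
v[mid]=10=10: mid=7
v[mid]=10=10: mid=8
end: lo=3, hi=7; v = [9,9,9,10,10,10,10,10]

(3, 7)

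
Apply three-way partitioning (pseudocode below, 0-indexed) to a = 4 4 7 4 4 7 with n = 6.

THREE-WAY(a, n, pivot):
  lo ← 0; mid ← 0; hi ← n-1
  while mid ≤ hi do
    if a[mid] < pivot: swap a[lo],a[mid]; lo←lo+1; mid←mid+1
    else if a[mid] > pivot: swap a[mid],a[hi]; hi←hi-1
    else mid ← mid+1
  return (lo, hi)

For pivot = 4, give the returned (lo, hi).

(0, 3)

pivot = 4; lo=0, mid=0, hi=5
a[mid]=4=4: mid=1
a[mid]=4=4: mid=2
a[mid]=7>4: swap a[2],a[5]; hi=4 → 4 4 7 4 4 7
a[mid]=7>4: swap a[2],a[4]; hi=3 → 4 4 4 4 7 7
a[mid]=4=4: mid=3
a[mid]=4=4: mid=4
end: lo=0, hi=3; a = 4 4 4 4 7 7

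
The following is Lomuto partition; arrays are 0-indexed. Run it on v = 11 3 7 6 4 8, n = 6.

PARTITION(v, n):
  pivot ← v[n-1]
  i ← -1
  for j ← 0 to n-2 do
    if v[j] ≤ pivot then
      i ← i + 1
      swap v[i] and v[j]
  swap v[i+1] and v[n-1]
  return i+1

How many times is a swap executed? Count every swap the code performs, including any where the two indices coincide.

5

pivot = v[5] = 8; i = -1
j=0: v[0]=11 > 8 → no swap
j=1: v[1]=3 ≤ 8 → i=0, swap v[0],v[1] → 3 11 7 6 4 8
j=2: v[2]=7 ≤ 8 → i=1, swap v[1],v[2] → 3 7 11 6 4 8
j=3: v[3]=6 ≤ 8 → i=2, swap v[2],v[3] → 3 7 6 11 4 8
j=4: v[4]=4 ≤ 8 → i=3, swap v[3],v[4] → 3 7 6 4 11 8
final swap v[4],v[5] → 3 7 6 4 8 11; return 4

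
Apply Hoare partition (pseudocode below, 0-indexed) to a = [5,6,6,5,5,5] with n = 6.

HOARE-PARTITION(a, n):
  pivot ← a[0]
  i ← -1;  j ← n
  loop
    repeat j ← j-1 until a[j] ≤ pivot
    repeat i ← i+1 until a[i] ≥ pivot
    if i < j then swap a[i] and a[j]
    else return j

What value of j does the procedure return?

2

pivot = a[0] = 5; i = -1, j = 6
j→5 (a[5]=5≤5), i→0 (a[0]=5≥5); i<j, swap → [5,6,6,5,5,5]
j→4 (a[4]=5≤5), i→1 (a[1]=6≥5); i<j, swap → [5,5,6,5,6,5]
j→3 (a[3]=5≤5), i→2 (a[2]=6≥5); i<j, swap → [5,5,5,6,6,5]
j→2, i→3; i≥j, return j=2. a = [5,5,5,6,6,5]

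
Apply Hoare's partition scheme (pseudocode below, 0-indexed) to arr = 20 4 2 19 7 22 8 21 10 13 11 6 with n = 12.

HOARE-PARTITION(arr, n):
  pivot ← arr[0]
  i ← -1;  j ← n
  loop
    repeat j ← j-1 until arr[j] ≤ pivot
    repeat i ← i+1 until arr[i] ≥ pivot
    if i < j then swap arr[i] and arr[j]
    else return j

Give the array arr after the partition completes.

6 4 2 19 7 11 8 13 10 21 22 20

pivot=20
j stops at 11 (6), i stops at 0 (20); swap ⇒ 6 4 2 19 7 22 8 21 10 13 11 20
j stops at 10 (11), i stops at 5 (22); swap ⇒ 6 4 2 19 7 11 8 21 10 13 22 20
j stops at 9 (13), i stops at 7 (21); swap ⇒ 6 4 2 19 7 11 8 13 10 21 22 20
j stops at 8, i stops at 9; i≥j ⇒ return 8. arr=6 4 2 19 7 11 8 13 10 21 22 20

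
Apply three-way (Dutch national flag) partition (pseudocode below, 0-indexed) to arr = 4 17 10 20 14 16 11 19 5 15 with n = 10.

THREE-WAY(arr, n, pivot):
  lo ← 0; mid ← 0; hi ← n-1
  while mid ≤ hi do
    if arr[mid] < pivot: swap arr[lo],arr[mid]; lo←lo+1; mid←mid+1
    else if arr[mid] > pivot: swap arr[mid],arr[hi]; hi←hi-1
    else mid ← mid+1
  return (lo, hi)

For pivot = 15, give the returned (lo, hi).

(5, 5)

lo=0 mid=0 hi=9
4<15: swap(0,0), lo=1 mid=1 ⇒ 4 17 10 20 14 16 11 19 5 15
17>15: swap(1,9), hi=8 ⇒ 4 15 10 20 14 16 11 19 5 17
15=15: mid=2
10<15: swap(1,2), lo=2 mid=3 ⇒ 4 10 15 20 14 16 11 19 5 17
20>15: swap(3,8), hi=7 ⇒ 4 10 15 5 14 16 11 19 20 17
5<15: swap(2,3), lo=3 mid=4 ⇒ 4 10 5 15 14 16 11 19 20 17
14<15: swap(3,4), lo=4 mid=5 ⇒ 4 10 5 14 15 16 11 19 20 17
16>15: swap(5,7), hi=6 ⇒ 4 10 5 14 15 19 11 16 20 17
19>15: swap(5,6), hi=5 ⇒ 4 10 5 14 15 11 19 16 20 17
11<15: swap(4,5), lo=5 mid=6 ⇒ 4 10 5 14 11 15 19 16 20 17
done. lo=5 hi=5; arr=4 10 5 14 11 15 19 16 20 17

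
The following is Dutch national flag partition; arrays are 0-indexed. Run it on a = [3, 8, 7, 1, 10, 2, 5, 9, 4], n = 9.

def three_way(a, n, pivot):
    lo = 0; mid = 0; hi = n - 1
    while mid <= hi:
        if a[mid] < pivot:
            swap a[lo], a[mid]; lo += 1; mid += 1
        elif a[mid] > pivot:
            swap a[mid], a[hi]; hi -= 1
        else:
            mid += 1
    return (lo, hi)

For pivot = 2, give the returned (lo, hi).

(1, 1)

lo=0 mid=0 hi=8
3>2: swap(0,8), hi=7 ⇒ [4, 8, 7, 1, 10, 2, 5, 9, 3]
4>2: swap(0,7), hi=6 ⇒ [9, 8, 7, 1, 10, 2, 5, 4, 3]
9>2: swap(0,6), hi=5 ⇒ [5, 8, 7, 1, 10, 2, 9, 4, 3]
5>2: swap(0,5), hi=4 ⇒ [2, 8, 7, 1, 10, 5, 9, 4, 3]
2=2: mid=1
8>2: swap(1,4), hi=3 ⇒ [2, 10, 7, 1, 8, 5, 9, 4, 3]
10>2: swap(1,3), hi=2 ⇒ [2, 1, 7, 10, 8, 5, 9, 4, 3]
1<2: swap(0,1), lo=1 mid=2 ⇒ [1, 2, 7, 10, 8, 5, 9, 4, 3]
7>2: swap(2,2), hi=1 ⇒ [1, 2, 7, 10, 8, 5, 9, 4, 3]
done. lo=1 hi=1; a=[1, 2, 7, 10, 8, 5, 9, 4, 3]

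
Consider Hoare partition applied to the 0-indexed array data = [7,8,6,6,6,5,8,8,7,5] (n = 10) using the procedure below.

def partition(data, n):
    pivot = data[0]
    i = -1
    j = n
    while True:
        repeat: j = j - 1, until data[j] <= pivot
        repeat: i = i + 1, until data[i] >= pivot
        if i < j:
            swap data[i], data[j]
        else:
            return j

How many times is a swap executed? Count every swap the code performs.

pivot = data[0] = 7; i = -1, j = 10
j→9 (data[9]=5≤7), i→0 (data[0]=7≥7); i<j, swap → [5,8,6,6,6,5,8,8,7,7]
j→8 (data[8]=7≤7), i→1 (data[1]=8≥7); i<j, swap → [5,7,6,6,6,5,8,8,8,7]
j→5, i→6; i≥j, return j=5. data = [5,7,6,6,6,5,8,8,8,7]

2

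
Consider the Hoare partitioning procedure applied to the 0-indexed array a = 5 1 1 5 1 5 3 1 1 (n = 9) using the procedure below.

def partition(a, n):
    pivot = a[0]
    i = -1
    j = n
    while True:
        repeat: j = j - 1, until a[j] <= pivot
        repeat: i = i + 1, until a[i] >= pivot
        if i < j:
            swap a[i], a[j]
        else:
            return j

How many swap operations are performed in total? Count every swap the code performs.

pivot=5
j stops at 8 (1), i stops at 0 (5); swap ⇒ 1 1 1 5 1 5 3 1 5
j stops at 7 (1), i stops at 3 (5); swap ⇒ 1 1 1 1 1 5 3 5 5
j stops at 6 (3), i stops at 5 (5); swap ⇒ 1 1 1 1 1 3 5 5 5
j stops at 5, i stops at 6; i≥j ⇒ return 5. a=1 1 1 1 1 3 5 5 5

3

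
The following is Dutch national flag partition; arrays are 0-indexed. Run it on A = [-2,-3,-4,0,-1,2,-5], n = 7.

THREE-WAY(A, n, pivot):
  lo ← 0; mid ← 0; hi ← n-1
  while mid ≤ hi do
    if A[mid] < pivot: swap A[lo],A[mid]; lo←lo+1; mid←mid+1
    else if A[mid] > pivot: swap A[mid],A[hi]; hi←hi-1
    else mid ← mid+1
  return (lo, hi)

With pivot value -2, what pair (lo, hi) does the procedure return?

(3, 3)

lo=0 mid=0 hi=6
-2=-2: mid=1
-3<-2: swap(0,1), lo=1 mid=2 ⇒ [-3,-2,-4,0,-1,2,-5]
-4<-2: swap(1,2), lo=2 mid=3 ⇒ [-3,-4,-2,0,-1,2,-5]
0>-2: swap(3,6), hi=5 ⇒ [-3,-4,-2,-5,-1,2,0]
-5<-2: swap(2,3), lo=3 mid=4 ⇒ [-3,-4,-5,-2,-1,2,0]
-1>-2: swap(4,5), hi=4 ⇒ [-3,-4,-5,-2,2,-1,0]
2>-2: swap(4,4), hi=3 ⇒ [-3,-4,-5,-2,2,-1,0]
done. lo=3 hi=3; A=[-3,-4,-5,-2,2,-1,0]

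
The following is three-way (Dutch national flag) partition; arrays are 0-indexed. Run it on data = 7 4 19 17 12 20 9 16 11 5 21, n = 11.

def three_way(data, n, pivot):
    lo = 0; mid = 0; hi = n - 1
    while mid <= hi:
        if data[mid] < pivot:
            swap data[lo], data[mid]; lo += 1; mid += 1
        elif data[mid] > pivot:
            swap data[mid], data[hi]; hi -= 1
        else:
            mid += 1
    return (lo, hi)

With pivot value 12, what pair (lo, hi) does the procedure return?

(5, 5)

pivot = 12; lo=0, mid=0, hi=10
data[mid]=7<12: swap data[0],data[0]; lo=1,mid=1 → 7 4 19 17 12 20 9 16 11 5 21
data[mid]=4<12: swap data[1],data[1]; lo=2,mid=2 → 7 4 19 17 12 20 9 16 11 5 21
data[mid]=19>12: swap data[2],data[10]; hi=9 → 7 4 21 17 12 20 9 16 11 5 19
data[mid]=21>12: swap data[2],data[9]; hi=8 → 7 4 5 17 12 20 9 16 11 21 19
data[mid]=5<12: swap data[2],data[2]; lo=3,mid=3 → 7 4 5 17 12 20 9 16 11 21 19
data[mid]=17>12: swap data[3],data[8]; hi=7 → 7 4 5 11 12 20 9 16 17 21 19
data[mid]=11<12: swap data[3],data[3]; lo=4,mid=4 → 7 4 5 11 12 20 9 16 17 21 19
data[mid]=12=12: mid=5
data[mid]=20>12: swap data[5],data[7]; hi=6 → 7 4 5 11 12 16 9 20 17 21 19
data[mid]=16>12: swap data[5],data[6]; hi=5 → 7 4 5 11 12 9 16 20 17 21 19
data[mid]=9<12: swap data[4],data[5]; lo=5,mid=6 → 7 4 5 11 9 12 16 20 17 21 19
end: lo=5, hi=5; data = 7 4 5 11 9 12 16 20 17 21 19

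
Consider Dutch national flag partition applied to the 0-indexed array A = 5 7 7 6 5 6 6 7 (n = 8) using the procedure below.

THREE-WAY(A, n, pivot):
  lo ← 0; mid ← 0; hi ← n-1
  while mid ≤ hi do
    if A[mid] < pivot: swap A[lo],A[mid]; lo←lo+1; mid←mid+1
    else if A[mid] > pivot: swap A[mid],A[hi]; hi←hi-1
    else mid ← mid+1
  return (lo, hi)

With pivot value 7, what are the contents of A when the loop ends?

lo=0 mid=0 hi=7
5<7: swap(0,0), lo=1 mid=1 ⇒ 5 7 7 6 5 6 6 7
7=7: mid=2
7=7: mid=3
6<7: swap(1,3), lo=2 mid=4 ⇒ 5 6 7 7 5 6 6 7
5<7: swap(2,4), lo=3 mid=5 ⇒ 5 6 5 7 7 6 6 7
6<7: swap(3,5), lo=4 mid=6 ⇒ 5 6 5 6 7 7 6 7
6<7: swap(4,6), lo=5 mid=7 ⇒ 5 6 5 6 6 7 7 7
7=7: mid=8
done. lo=5 hi=7; A=5 6 5 6 6 7 7 7

5 6 5 6 6 7 7 7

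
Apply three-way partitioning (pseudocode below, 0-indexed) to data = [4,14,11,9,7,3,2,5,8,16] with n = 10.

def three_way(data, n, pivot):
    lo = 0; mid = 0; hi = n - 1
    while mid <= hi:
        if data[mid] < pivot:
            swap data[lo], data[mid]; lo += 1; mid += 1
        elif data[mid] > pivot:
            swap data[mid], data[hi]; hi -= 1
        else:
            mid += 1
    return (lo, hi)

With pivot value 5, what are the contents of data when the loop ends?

[4,2,3,5,7,9,11,8,16,14]

pivot = 5; lo=0, mid=0, hi=9
data[mid]=4<5: swap data[0],data[0]; lo=1,mid=1 → [4,14,11,9,7,3,2,5,8,16]
data[mid]=14>5: swap data[1],data[9]; hi=8 → [4,16,11,9,7,3,2,5,8,14]
data[mid]=16>5: swap data[1],data[8]; hi=7 → [4,8,11,9,7,3,2,5,16,14]
data[mid]=8>5: swap data[1],data[7]; hi=6 → [4,5,11,9,7,3,2,8,16,14]
data[mid]=5=5: mid=2
data[mid]=11>5: swap data[2],data[6]; hi=5 → [4,5,2,9,7,3,11,8,16,14]
data[mid]=2<5: swap data[1],data[2]; lo=2,mid=3 → [4,2,5,9,7,3,11,8,16,14]
data[mid]=9>5: swap data[3],data[5]; hi=4 → [4,2,5,3,7,9,11,8,16,14]
data[mid]=3<5: swap data[2],data[3]; lo=3,mid=4 → [4,2,3,5,7,9,11,8,16,14]
data[mid]=7>5: swap data[4],data[4]; hi=3 → [4,2,3,5,7,9,11,8,16,14]
end: lo=3, hi=3; data = [4,2,3,5,7,9,11,8,16,14]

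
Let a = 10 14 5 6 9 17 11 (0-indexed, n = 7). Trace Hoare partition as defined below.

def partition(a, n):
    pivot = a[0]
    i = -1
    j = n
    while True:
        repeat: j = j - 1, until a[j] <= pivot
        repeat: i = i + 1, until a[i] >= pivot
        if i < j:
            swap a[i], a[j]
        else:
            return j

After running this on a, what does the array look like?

pivot = a[0] = 10; i = -1, j = 7
j→4 (a[4]=9≤10), i→0 (a[0]=10≥10); i<j, swap → 9 14 5 6 10 17 11
j→3 (a[3]=6≤10), i→1 (a[1]=14≥10); i<j, swap → 9 6 5 14 10 17 11
j→2, i→3; i≥j, return j=2. a = 9 6 5 14 10 17 11

9 6 5 14 10 17 11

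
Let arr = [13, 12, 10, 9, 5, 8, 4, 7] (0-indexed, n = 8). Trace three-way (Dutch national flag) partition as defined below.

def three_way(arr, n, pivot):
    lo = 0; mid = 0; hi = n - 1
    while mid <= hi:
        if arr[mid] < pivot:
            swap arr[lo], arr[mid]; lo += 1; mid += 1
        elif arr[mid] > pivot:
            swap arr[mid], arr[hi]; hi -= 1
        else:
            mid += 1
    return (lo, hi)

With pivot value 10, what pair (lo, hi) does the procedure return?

(5, 5)

pivot = 10; lo=0, mid=0, hi=7
arr[mid]=13>10: swap arr[0],arr[7]; hi=6 → [7, 12, 10, 9, 5, 8, 4, 13]
arr[mid]=7<10: swap arr[0],arr[0]; lo=1,mid=1 → [7, 12, 10, 9, 5, 8, 4, 13]
arr[mid]=12>10: swap arr[1],arr[6]; hi=5 → [7, 4, 10, 9, 5, 8, 12, 13]
arr[mid]=4<10: swap arr[1],arr[1]; lo=2,mid=2 → [7, 4, 10, 9, 5, 8, 12, 13]
arr[mid]=10=10: mid=3
arr[mid]=9<10: swap arr[2],arr[3]; lo=3,mid=4 → [7, 4, 9, 10, 5, 8, 12, 13]
arr[mid]=5<10: swap arr[3],arr[4]; lo=4,mid=5 → [7, 4, 9, 5, 10, 8, 12, 13]
arr[mid]=8<10: swap arr[4],arr[5]; lo=5,mid=6 → [7, 4, 9, 5, 8, 10, 12, 13]
end: lo=5, hi=5; arr = [7, 4, 9, 5, 8, 10, 12, 13]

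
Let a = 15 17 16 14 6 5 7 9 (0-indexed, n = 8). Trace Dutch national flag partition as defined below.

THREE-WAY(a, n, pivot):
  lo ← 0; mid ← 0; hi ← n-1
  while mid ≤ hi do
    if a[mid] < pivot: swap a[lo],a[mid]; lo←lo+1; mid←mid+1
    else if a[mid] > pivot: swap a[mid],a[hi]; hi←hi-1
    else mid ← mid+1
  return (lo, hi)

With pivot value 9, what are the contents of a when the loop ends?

7 5 6 9 14 16 17 15

pivot = 9; lo=0, mid=0, hi=7
a[mid]=15>9: swap a[0],a[7]; hi=6 → 9 17 16 14 6 5 7 15
a[mid]=9=9: mid=1
a[mid]=17>9: swap a[1],a[6]; hi=5 → 9 7 16 14 6 5 17 15
a[mid]=7<9: swap a[0],a[1]; lo=1,mid=2 → 7 9 16 14 6 5 17 15
a[mid]=16>9: swap a[2],a[5]; hi=4 → 7 9 5 14 6 16 17 15
a[mid]=5<9: swap a[1],a[2]; lo=2,mid=3 → 7 5 9 14 6 16 17 15
a[mid]=14>9: swap a[3],a[4]; hi=3 → 7 5 9 6 14 16 17 15
a[mid]=6<9: swap a[2],a[3]; lo=3,mid=4 → 7 5 6 9 14 16 17 15
end: lo=3, hi=3; a = 7 5 6 9 14 16 17 15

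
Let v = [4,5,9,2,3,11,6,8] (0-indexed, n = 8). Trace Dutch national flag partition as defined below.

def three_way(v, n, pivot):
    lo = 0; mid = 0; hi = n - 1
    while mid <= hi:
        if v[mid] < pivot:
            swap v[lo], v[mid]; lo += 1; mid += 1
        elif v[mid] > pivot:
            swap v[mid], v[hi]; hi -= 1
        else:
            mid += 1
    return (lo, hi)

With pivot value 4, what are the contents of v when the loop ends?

[3,2,4,9,11,6,8,5]

lo=0 mid=0 hi=7
4=4: mid=1
5>4: swap(1,7), hi=6 ⇒ [4,8,9,2,3,11,6,5]
8>4: swap(1,6), hi=5 ⇒ [4,6,9,2,3,11,8,5]
6>4: swap(1,5), hi=4 ⇒ [4,11,9,2,3,6,8,5]
11>4: swap(1,4), hi=3 ⇒ [4,3,9,2,11,6,8,5]
3<4: swap(0,1), lo=1 mid=2 ⇒ [3,4,9,2,11,6,8,5]
9>4: swap(2,3), hi=2 ⇒ [3,4,2,9,11,6,8,5]
2<4: swap(1,2), lo=2 mid=3 ⇒ [3,2,4,9,11,6,8,5]
done. lo=2 hi=2; v=[3,2,4,9,11,6,8,5]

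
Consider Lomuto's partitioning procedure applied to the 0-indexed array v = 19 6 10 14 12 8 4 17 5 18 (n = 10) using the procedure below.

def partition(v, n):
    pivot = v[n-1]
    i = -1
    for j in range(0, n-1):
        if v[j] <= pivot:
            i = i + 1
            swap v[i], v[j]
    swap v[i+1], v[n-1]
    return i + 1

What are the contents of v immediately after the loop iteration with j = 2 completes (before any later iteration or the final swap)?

pivot = v[9] = 18; i = -1
j=0: v[0]=19 > 18 → no swap
j=1: v[1]=6 ≤ 18 → i=0, swap v[0],v[1] → 6 19 10 14 12 8 4 17 5 18
j=2: v[2]=10 ≤ 18 → i=1, swap v[1],v[2] → 6 10 19 14 12 8 4 17 5 18
(after j=2) v = 6 10 19 14 12 8 4 17 5 18

6 10 19 14 12 8 4 17 5 18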